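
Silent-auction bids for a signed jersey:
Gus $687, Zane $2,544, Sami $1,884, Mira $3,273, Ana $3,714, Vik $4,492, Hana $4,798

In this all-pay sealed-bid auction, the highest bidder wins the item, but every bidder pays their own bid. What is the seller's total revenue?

Total revenue: $21,392

Sorting bids: 4,798 (Hana) > 4,492 (Vik) > 3,714 (Ana) > 3,273 (Mira) > 2,544 (Zane) > 1,884 (Sami) > …
Hana wins with the top bid; all bids are sunk regardless.
Every bidder forfeits their bid regardless of winning.
Revenue = 687 + 2,544 + 1,884 + 3,273 + 3,714 + 4,492 + 4,798 = $21,392.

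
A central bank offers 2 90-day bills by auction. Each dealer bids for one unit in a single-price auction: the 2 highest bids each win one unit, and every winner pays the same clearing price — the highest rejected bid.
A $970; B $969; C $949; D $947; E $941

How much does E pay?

Bids ranked high→low: 970 (A), 969 (B), 949 (C), 947 (D), …
Winners (2 units): A, B.
Highest unsuccessful bid: $949 → clearing price.
E does not win → pays $0.

E pays $0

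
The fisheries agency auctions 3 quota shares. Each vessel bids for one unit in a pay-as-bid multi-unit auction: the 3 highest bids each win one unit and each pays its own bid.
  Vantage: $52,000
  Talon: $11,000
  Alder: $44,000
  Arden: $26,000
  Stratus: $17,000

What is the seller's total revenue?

Total revenue: $122,000

Bids ranked high→low: 52,000 (Vantage), 44,000 (Alder), 26,000 (Arden), 17,000 (Stratus), 11,000 (Talon)
Top 3: Vantage, Alder, Arden.
Total revenue = 52,000 + 44,000 + 26,000 = $122,000.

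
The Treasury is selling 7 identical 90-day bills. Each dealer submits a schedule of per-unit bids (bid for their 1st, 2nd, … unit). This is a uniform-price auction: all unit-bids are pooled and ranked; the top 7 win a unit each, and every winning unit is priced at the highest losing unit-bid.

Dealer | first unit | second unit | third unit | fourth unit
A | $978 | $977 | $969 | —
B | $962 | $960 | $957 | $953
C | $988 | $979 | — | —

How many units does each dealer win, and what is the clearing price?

All unit-bids, highest first — top 7: 988 (C-1), 979 (C-2), 978 (A-1), 977 (A-2), 969 (A-3), 962 (B-1), 960 (B-2)
First bid not allocated: $957.
Allocation: A 3, B 2, C 2.

A 3, B 2, C 2; clearing price $957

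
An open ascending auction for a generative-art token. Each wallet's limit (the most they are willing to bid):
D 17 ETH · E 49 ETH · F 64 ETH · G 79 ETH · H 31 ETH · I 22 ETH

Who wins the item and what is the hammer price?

G wins at 64 ETH

Open ascending-bid auction: the price rises until one bidder remains; the winner pays the price at which the last rival dropped out.
Limits in order: 79 (G) > 64 (F) > 49 (E) > 31 (H) > 22 (I) > 17 (D)
Once the price passes 64 ETH, only G is left; the hammer falls at F's limit of 64 ETH.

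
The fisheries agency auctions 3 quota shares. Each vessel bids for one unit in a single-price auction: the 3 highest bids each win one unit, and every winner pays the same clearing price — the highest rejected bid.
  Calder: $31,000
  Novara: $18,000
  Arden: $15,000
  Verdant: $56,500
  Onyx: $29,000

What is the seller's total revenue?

Total revenue: $54,000

Sorting: 56,500 (Verdant), 31,000 (Calder), 29,000 (Onyx), 18,000 (Novara), 15,000 (Arden)
Top 3: Verdant, Calder, Onyx.
Clearing price = highest rejected bid = $18,000.
Total revenue = 3 × $18,000 = $54,000.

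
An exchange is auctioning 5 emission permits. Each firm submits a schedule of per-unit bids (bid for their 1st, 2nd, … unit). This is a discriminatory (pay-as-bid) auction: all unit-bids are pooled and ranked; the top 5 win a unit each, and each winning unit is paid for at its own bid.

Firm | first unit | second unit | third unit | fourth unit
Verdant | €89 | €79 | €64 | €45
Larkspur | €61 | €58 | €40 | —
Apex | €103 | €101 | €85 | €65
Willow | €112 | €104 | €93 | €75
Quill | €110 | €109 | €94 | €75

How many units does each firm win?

Merging the schedules and taking the best 5: 112 (Willow-1), 110 (Quill-1), 109 (Quill-2), 104 (Willow-2), 103 (Apex-1)
Next rejected bid: €101 (not a price — pay-as-bid).
Allocation: Apex 1, Quill 2, Willow 2.

Apex 1, Quill 2, Willow 2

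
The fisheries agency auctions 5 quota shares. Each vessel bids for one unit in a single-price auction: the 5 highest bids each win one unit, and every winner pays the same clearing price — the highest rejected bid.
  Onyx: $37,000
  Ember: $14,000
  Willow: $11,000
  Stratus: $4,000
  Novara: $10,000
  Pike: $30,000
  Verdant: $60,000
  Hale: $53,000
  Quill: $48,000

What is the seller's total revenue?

Ordering the bids: 60,000 (Verdant), 53,000 (Hale), 48,000 (Quill), 37,000 (Onyx), 30,000 (Pike), 14,000 (Ember), 11,000 (Willow), …
The 5 highest are Verdant, Hale, Quill, Onyx, Pike.
First losing bid is Ember's $14,000, which sets the uniform price.
Total revenue = 5 × $14,000 = $70,000.

Total revenue: $70,000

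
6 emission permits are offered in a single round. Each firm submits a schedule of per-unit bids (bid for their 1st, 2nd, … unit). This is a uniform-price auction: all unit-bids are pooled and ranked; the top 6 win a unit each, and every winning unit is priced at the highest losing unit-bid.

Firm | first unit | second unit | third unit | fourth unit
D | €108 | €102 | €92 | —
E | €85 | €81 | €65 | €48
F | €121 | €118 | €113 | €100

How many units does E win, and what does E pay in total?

All unit-bids, highest first — top 6: 121 (F-1), 118 (F-2), 113 (F-3), 108 (D-1), 102 (D-2), 100 (F-4)
First bid not allocated: €92.
E wins 0 unit(s) at €92 each.

E: 0 units, pays €0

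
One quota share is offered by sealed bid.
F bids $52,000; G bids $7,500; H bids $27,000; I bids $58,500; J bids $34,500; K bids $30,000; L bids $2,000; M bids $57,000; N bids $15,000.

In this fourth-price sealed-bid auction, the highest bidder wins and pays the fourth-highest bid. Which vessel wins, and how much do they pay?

Fourth-price sealed-bid auction: the highest bidder wins and pays the fourth-highest bid.
Bids in order: 58,500 (I) > 57,000 (M) > 52,000 (F) > 34,500 (J) > 30,000 (K) > 27,000 (H) > …
I wins; payment is bid #4 in the ranking = $34,500.

I pays $34,500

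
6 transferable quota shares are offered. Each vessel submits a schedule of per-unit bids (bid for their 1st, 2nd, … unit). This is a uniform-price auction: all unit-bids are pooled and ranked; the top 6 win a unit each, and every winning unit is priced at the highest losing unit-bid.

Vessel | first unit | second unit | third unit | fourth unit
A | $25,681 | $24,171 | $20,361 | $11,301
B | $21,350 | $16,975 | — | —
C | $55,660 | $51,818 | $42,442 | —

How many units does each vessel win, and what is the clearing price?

A 2, B 1, C 3; clearing price $20,361

Merging the schedules and taking the best 6: 55,660 (C-1), 51,818 (C-2), 42,442 (C-3), 25,681 (A-1), 24,171 (A-2), 21,350 (B-1)
Highest rejected unit-bid = $20,361.
Allocation: A 2, B 1, C 3.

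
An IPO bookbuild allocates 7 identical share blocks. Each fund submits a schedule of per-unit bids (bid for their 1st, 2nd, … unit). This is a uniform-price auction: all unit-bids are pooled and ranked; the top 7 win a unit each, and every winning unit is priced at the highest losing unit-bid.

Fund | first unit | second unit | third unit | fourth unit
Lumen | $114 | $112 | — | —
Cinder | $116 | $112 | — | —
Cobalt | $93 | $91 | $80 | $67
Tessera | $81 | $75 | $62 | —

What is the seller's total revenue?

Total revenue: $560

Merging the schedules and taking the best 7: 116 (Cinder-1), 114 (Lumen-1), 112 (Lumen-2), 112 (Cinder-2), 93 (Cobalt-1), 91 (Cobalt-2), 81 (Tessera-1)
Highest rejected unit-bid = $80.
Allocation: Cinder 2, Cobalt 2, Lumen 2, Tessera 1. Every unit priced at $80.
Revenue = 7 × 80 = $560.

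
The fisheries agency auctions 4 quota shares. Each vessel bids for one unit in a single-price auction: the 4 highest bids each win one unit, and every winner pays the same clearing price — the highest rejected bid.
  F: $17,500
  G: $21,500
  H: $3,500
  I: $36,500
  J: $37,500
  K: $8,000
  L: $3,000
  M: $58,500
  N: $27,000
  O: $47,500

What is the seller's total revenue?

Total revenue: $108,000

Sorting: 58,500 (M), 47,500 (O), 37,500 (J), 36,500 (I), 27,000 (N), 21,500 (G), …
The 4 highest are M, O, J, I.
Clearing price = highest rejected bid = $27,000.
Total revenue = 4 × $27,000 = $108,000.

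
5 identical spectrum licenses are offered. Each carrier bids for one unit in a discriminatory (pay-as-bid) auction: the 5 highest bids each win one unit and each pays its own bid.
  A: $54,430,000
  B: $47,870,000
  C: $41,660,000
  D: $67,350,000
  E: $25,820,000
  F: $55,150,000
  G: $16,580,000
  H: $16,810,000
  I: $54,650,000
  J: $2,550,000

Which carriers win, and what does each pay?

D $67,350,000, F $55,150,000, I $54,650,000, A $54,430,000, B $47,870,000

Ordering the bids: 67,350,000 (D), 55,150,000 (F), 54,650,000 (I), 54,430,000 (A), 47,870,000 (B), 41,660,000 (C), 25,820,000 (E), …
Top 5: D, F, I, A, B.
Each winner pays its own bid: D $67,350,000, F $55,150,000, I $54,650,000, A $54,430,000, B $47,870,000.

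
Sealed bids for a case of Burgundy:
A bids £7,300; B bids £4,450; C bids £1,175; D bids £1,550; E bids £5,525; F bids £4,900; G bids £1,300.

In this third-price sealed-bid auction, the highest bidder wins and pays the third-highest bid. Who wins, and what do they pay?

A pays £4,900

Rule: the highest bidder wins and pays the third-highest bid.
Bids ranked: 7,300 (A) > 5,525 (E) > 4,900 (F) > 4,450 (B) > 1,550 (D) > 1,300 (G) > …
A wins; payment is bid #3 in the ranking = £4,900.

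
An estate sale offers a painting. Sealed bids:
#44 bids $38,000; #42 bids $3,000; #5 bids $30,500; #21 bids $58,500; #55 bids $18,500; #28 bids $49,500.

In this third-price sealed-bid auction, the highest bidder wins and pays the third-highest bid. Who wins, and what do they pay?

Sorting bids: 58,500 (#21) > 49,500 (#28) > 38,000 (#44) > 30,500 (#5) > 18,500 (#55) > 3,000 (#42)
#21 is highest; pays the third-highest bid, $38,000.

#21 pays $38,000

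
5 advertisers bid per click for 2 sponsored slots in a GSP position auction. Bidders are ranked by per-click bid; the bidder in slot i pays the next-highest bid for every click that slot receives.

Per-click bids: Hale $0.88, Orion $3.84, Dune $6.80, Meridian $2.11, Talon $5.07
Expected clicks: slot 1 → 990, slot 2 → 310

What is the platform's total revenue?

Total revenue: $6209.70

Ranked by bid: $6.80 (Dune) > $5.07 (Talon) > $3.84 (Orion) > …
Slot 1: Dune pays $5.07 × 990 = $5019.30
Slot 2: Talon pays $3.84 × 310 = $1190.40
Total = $6209.70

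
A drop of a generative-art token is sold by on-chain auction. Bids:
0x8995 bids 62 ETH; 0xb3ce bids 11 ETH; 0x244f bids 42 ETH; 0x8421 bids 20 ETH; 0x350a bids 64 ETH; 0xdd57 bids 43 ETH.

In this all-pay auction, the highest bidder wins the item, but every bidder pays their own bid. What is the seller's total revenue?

Rule: the highest bidder wins the item, but every bidder pays their own bid.
Sorting bids: 64 (0x350a) > 62 (0x8995) > 43 (0xdd57) > 42 (0x244f) > 20 (0x8421) > 11 (0xb3ce)
Every bidder forfeits their bid regardless of winning.
Revenue = 62 + 11 + 42 + 20 + 64 + 43 = 242 ETH.

Total revenue: 242 ETH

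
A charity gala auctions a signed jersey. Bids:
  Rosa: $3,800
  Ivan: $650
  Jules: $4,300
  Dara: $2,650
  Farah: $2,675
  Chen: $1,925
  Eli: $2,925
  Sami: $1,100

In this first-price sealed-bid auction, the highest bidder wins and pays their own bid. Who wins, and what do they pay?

Bids ranked: 4,300 (Jules) > 3,800 (Rosa) > 2,925 (Eli) > 2,675 (Farah) > 2,650 (Dara) > 1,925 (Chen) > …
Jules is highest → pays own bid, $4,300.

Jules pays $4,300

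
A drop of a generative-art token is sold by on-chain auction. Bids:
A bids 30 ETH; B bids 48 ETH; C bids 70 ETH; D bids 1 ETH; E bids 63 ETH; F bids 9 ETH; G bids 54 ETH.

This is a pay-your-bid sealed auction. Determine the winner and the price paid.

Pay-your-bid sealed auction: the highest bidder wins and pays their own bid.
Sorting bids: 70 (C) > 63 (E) > 54 (G) > 48 (B) > 30 (A) > 9 (F) > …
C is highest → pays own bid, 70 ETH.

C pays 70 ETH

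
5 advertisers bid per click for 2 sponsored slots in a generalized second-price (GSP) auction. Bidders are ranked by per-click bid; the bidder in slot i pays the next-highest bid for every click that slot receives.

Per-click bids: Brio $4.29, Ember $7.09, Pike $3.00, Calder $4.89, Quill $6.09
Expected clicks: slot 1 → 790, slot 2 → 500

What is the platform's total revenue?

Sorting advertisers: $7.09 (Ember) > $6.09 (Quill) > $4.89 (Calder) > …
Slot 1: Ember pays $6.09 × 790 = $4811.10
Slot 2: Quill pays $4.89 × 500 = $2445.00
Total = $7256.10

Total revenue: $7256.10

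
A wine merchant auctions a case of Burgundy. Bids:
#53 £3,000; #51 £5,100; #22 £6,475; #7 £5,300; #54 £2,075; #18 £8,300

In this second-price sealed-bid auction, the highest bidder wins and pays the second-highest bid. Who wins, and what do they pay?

Bids ranked: 8,300 (#18) > 6,475 (#22) > 5,300 (#7) > 5,100 (#51) > 3,000 (#53) > 2,075 (#54)
#18 is highest; pays the second-highest bid, £6,475.

#18 pays £6,475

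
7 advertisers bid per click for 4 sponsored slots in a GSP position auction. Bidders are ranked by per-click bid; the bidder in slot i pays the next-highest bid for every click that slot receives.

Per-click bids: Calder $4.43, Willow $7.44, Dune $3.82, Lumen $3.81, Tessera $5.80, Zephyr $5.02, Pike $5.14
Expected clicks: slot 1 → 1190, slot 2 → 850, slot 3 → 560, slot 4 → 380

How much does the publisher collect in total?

Total revenue: $15765.60

Per-click bids in order: $7.44 (Willow) > $5.80 (Tessera) > $5.14 (Pike) > $5.02 (Zephyr) > $4.43 (Calder) > …
Slot 1: Willow pays $5.80 × 1190 = $6902.00
Slot 2: Tessera pays $5.14 × 850 = $4369.00
Slot 3: Pike pays $5.02 × 560 = $2811.20
Slot 4: Zephyr pays $4.43 × 380 = $1683.40
Total = $15765.60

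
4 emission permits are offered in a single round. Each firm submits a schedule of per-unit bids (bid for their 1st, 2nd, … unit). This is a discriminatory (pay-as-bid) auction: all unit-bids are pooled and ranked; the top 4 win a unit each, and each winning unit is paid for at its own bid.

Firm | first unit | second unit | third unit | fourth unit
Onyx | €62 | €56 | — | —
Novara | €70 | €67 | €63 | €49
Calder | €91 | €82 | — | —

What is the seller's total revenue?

Total revenue: €310

All unit-bids, highest first — top 4: 91 (Calder-1), 82 (Calder-2), 70 (Novara-1), 67 (Novara-2)
Next rejected bid: €63 (not a price — pay-as-bid).
Each winning unit pays its own bid.
Revenue = 91 + 82 + 70 + 67 = €310.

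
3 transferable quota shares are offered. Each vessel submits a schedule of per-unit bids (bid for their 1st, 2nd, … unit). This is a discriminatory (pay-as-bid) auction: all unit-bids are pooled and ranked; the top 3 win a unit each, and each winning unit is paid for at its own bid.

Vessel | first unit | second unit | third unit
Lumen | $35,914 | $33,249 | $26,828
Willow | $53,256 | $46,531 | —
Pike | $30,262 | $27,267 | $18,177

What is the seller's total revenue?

Merging the schedules and taking the best 3: 53,256 (Willow-1), 46,531 (Willow-2), 35,914 (Lumen-1)
Next rejected bid: $33,249 (not a price — pay-as-bid).
Each winning unit pays its own bid.
Revenue = 53,256 + 46,531 + 35,914 = $135,701.

Total revenue: $135,701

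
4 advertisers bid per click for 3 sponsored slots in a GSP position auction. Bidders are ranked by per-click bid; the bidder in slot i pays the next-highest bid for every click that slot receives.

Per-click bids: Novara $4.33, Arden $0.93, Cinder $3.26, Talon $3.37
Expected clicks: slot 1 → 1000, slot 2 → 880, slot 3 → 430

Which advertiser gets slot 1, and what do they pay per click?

Ranked by bid: $4.33 (Novara) > $3.37 (Talon) > $3.26 (Cinder) > $0.93 (Arden)
Slot 1 goes to the first-ranked bidder, Novara, who pays the next bid down: $3.37/click.

Novara; $3.37 per click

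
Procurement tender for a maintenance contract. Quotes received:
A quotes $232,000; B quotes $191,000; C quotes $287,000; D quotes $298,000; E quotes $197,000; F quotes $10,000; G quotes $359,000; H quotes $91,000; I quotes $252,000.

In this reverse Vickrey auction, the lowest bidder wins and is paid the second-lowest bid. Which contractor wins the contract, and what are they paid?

F is paid $91,000

Bids ranked: 10,000 (F) < 91,000 (H) < 191,000 (B) < 197,000 (E) < 232,000 (A) < 252,000 (I) < …
F is lowest; is paid the second-lowest bid, $91,000.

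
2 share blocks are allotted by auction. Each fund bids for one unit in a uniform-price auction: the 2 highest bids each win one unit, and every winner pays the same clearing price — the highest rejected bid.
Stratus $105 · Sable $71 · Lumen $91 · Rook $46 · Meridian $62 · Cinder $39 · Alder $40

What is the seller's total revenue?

Bids ranked high→low: 105 (Stratus), 91 (Lumen), 71 (Sable), 62 (Meridian), …
The 2 highest are Stratus, Lumen.
Clearing price = highest rejected bid = $71.
Total revenue = 2 × $71 = $142.

Total revenue: $142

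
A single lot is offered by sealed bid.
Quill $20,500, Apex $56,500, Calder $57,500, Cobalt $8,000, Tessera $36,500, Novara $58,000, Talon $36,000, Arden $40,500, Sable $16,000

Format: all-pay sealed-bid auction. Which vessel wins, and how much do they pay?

Bids in order: 58,000 (Novara) > 57,500 (Calder) > 56,500 (Apex) > 40,500 (Arden) > 36,500 (Tessera) > 36,000 (Talon) > …
Novara is highest and takes the item; every bidder forfeits their bid.

Novara pays $58,000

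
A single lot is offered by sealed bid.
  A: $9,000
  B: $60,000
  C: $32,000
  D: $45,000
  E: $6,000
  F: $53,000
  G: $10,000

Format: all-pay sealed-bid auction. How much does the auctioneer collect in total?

Bids ranked: 60,000 (B) > 53,000 (F) > 45,000 (D) > 32,000 (C) > 10,000 (G) > 9,000 (A) > …
Every bidder forfeits their bid regardless of winning.
Revenue = 9,000 + 60,000 + 32,000 + 45,000 + 6,000 + 53,000 + 10,000 = $215,000.

Total revenue: $215,000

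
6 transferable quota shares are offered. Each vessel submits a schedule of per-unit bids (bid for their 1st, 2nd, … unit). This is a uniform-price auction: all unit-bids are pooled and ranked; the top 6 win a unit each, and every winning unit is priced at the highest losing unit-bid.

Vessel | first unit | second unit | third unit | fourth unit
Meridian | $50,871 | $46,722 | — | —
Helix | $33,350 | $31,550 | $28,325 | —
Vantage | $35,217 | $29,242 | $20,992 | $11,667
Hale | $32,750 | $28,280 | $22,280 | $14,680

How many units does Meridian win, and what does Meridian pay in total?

Meridian: 2 units, pays $58,484

All unit-bids, highest first — top 6: 50,871 (Meridian-1), 46,722 (Meridian-2), 35,217 (Vantage-1), 33,350 (Helix-1), 32,750 (Hale-1), 31,550 (Helix-2)
Highest rejected unit-bid = $29,242.
Meridian wins 2 unit(s) at $29,242 each.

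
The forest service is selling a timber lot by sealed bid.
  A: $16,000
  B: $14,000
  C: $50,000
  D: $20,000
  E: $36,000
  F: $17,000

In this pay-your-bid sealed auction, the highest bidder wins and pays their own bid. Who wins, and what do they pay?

C pays $50,000

Rule: the highest bidder wins and pays their own bid.
Sorting bids: 50,000 (C) > 36,000 (E) > 20,000 (D) > 17,000 (F) > 16,000 (A) > 14,000 (B)
C is highest → pays own bid, $50,000.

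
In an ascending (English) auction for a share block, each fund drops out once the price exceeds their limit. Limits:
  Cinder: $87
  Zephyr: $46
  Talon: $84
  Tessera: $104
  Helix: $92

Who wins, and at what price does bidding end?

Tessera wins at $92

Sorting limits: 104 (Tessera) > 92 (Helix) > 87 (Cinder) > 84 (Talon) > 46 (Zephyr)
Bidding ends when Helix exits at $92; Tessera takes it.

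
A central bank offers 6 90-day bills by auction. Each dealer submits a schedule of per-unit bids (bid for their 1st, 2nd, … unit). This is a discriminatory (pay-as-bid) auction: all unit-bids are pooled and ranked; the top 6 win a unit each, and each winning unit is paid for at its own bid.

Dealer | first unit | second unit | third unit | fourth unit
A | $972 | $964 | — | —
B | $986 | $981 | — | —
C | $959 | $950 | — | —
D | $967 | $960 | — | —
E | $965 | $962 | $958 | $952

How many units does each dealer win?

All unit-bids, highest first — top 6: 986 (B-1), 981 (B-2), 972 (A-1), 967 (D-1), 965 (E-1), 964 (A-2)
Next rejected bid: $962 (not a price — pay-as-bid).
Allocation: A 2, B 2, D 1, E 1.

A 2, B 2, D 1, E 1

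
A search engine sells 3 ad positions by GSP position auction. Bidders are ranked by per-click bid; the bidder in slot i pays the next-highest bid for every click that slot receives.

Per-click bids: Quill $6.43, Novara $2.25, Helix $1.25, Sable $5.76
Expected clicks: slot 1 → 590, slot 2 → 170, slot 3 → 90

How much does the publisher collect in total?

Ranked by bid: $6.43 (Quill) > $5.76 (Sable) > $2.25 (Novara) > $1.25 (Helix)
Slot 1: Quill pays $5.76 × 590 = $3398.40
Slot 2: Sable pays $2.25 × 170 = $382.50
Slot 3: Novara pays $1.25 × 90 = $112.50
Total = $3893.40

Total revenue: $3893.40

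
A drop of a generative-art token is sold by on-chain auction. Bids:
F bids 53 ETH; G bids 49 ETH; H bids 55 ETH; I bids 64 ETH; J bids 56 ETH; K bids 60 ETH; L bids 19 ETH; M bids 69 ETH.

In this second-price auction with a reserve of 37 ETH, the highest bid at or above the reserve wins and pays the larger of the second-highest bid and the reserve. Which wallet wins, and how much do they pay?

Second-price auction with a reserve of 37 ETH: the highest bid at or above the reserve wins and pays the larger of the second-highest bid and the reserve.
Bids ranked: 69 (M) > 64 (I) > 60 (K) > 56 (J) > 55 (H) > 53 (F) > …
Highest eligible bid: M at 69 ETH.
max(second-highest 64 ETH, reserve 37 ETH) = 64 ETH; the reserve does not bind.

M pays 64 ETH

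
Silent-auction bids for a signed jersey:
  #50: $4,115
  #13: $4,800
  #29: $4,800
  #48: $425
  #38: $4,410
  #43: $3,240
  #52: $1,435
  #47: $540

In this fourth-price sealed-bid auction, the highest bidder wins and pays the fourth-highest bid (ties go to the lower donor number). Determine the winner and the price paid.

#13 pays $4,115

Bids ranked: 4,800 (#13) > 4,800 (#29) > 4,410 (#38) > 4,115 (#50) > 3,240 (#43) > 1,435 (#52) > …
#13 and #29 tie at $4,800; tie-break gives it to #13.
#13 wins; payment is bid #4 in the ranking = $4,115.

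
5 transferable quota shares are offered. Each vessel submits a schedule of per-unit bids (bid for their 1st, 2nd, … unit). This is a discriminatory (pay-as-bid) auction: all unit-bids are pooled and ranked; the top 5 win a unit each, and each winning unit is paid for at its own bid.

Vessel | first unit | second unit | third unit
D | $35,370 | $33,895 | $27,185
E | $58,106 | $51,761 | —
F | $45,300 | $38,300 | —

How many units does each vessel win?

All unit-bids, highest first — top 5: 58,106 (E-1), 51,761 (E-2), 45,300 (F-1), 38,300 (F-2), 35,370 (D-1)
Next rejected bid: $33,895 (not a price — pay-as-bid).
Allocation: D 1, E 2, F 2.

D 1, E 2, F 2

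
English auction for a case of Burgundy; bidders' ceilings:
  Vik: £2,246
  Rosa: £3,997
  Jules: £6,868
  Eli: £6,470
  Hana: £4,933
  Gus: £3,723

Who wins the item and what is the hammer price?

Jules wins at £6,470

Limits in order: 6,868 (Jules) > 6,470 (Eli) > 4,933 (Hana) > 3,997 (Rosa) > 3,723 (Gus) > 2,246 (Vik)
Once the price passes £6,470, only Jules is left; the hammer falls at Eli's limit of £6,470.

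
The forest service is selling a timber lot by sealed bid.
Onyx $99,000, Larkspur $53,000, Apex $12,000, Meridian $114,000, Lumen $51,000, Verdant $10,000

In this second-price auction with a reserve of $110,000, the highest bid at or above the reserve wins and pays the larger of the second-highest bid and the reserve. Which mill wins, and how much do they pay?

Meridian pays $110,000

Sorting bids: 114,000 (Meridian) > 99,000 (Onyx) > 53,000 (Larkspur) > 51,000 (Lumen) > 12,000 (Apex) > 10,000 (Verdant)
Highest eligible bid: Meridian at $114,000.
Second-highest bid $99,000 is below the reserve $110,000, so the reserve binds → payment $110,000.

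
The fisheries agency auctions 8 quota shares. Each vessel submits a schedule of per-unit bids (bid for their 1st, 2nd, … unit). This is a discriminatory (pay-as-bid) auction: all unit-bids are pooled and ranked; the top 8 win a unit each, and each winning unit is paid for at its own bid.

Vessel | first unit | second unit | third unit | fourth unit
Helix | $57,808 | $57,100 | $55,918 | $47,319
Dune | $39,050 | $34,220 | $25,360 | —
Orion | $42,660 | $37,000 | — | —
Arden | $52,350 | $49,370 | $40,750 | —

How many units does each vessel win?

Arden 3, Helix 4, Orion 1

Pooled unit-bids ranked (top 8): 57,808 (Helix-1), 57,100 (Helix-2), 55,918 (Helix-3), 52,350 (Arden-1), 49,370 (Arden-2), 47,319 (Helix-4), 42,660 (Orion-1), 40,750 (Arden-3)
Next rejected bid: $39,050 (not a price — pay-as-bid).
Allocation: Arden 3, Helix 4, Orion 1.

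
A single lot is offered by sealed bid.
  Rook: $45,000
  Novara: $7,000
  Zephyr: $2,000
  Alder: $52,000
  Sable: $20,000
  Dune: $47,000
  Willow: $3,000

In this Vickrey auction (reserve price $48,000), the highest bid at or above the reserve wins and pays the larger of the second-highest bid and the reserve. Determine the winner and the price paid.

Vickrey auction (reserve price $48,000): the highest bid at or above the reserve wins and pays the larger of the second-highest bid and the reserve.
Bids ranked: 52,000 (Alder) > 47,000 (Dune) > 45,000 (Rook) > 20,000 (Sable) > 7,000 (Novara) > 3,000 (Willow) > …
Alder has the top bid at or above the reserve ($52,000).
Second-highest bid $47,000 is below the reserve $48,000, so the reserve binds → payment $48,000.

Alder pays $48,000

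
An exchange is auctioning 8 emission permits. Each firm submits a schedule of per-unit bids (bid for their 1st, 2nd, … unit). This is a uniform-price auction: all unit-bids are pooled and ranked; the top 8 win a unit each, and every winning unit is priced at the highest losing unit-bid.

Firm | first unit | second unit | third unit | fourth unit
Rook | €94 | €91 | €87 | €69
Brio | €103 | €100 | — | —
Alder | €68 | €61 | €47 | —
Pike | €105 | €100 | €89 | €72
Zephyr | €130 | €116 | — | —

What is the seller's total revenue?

Pooled unit-bids ranked (top 8): 130 (Zephyr-1), 116 (Zephyr-2), 105 (Pike-1), 103 (Brio-1), 100 (Brio-2), 100 (Pike-2), 94 (Rook-1), 91 (Rook-2)
First bid not allocated: €89.
Allocation: Brio 2, Pike 2, Rook 2, Zephyr 2. Every unit priced at €89.
Revenue = 8 × 89 = €712.

Total revenue: €712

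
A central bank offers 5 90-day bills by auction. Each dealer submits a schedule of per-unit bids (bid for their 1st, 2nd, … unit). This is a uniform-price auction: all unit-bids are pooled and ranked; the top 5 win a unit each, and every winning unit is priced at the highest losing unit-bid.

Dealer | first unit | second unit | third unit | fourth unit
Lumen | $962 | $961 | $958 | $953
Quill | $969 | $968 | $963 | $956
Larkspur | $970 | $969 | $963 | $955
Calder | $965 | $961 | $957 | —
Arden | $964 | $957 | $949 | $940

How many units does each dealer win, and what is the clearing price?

All unit-bids, highest first — top 5: 970 (Larkspur-1), 969 (Quill-1), 969 (Larkspur-2), 968 (Quill-2), 965 (Calder-1)
The (k+1)-th unit-bid is $964.
Allocation: Calder 1, Larkspur 2, Quill 2.

Calder 1, Larkspur 2, Quill 2; clearing price $964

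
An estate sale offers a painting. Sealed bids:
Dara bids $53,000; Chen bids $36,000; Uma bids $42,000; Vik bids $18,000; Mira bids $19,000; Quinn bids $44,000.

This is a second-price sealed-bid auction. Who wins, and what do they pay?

Sorting bids: 53,000 (Dara) > 44,000 (Quinn) > 42,000 (Uma) > 36,000 (Chen) > 19,000 (Mira) > 18,000 (Vik)
Second-price: Dara pays Quinn's bid of $44,000.

Dara pays $44,000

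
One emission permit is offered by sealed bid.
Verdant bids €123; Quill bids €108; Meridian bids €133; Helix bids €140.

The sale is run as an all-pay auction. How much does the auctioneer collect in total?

Total revenue: €504

Bids ranked: 140 (Helix) > 133 (Meridian) > 123 (Verdant) > 108 (Quill)
Helix wins with the top bid; all bids are sunk regardless.
Every bidder forfeits their bid regardless of winning.
Revenue = 123 + 108 + 133 + 140 = €504.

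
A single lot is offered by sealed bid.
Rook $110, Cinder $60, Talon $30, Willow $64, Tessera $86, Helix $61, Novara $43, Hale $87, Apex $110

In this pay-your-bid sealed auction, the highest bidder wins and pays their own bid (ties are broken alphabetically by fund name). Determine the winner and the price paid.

Apex pays $110

Bids in order: 110 (Apex) > 110 (Rook) > 87 (Hale) > 86 (Tessera) > 64 (Willow) > 61 (Helix) > …
Tie at $110 → Apex wins by tie-break.
Apex is highest → pays own bid, $110.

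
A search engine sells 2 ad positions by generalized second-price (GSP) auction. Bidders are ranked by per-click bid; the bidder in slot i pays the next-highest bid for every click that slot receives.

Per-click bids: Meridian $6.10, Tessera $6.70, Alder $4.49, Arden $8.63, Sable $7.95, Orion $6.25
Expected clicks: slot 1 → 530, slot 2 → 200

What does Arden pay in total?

Ranked by bid: $8.63 (Arden) > $7.95 (Sable) > $6.70 (Tessera) > …
Arden holds slot 1 → pays next bid $7.95 × 530 clicks = $4213.50.

Arden pays $4213.50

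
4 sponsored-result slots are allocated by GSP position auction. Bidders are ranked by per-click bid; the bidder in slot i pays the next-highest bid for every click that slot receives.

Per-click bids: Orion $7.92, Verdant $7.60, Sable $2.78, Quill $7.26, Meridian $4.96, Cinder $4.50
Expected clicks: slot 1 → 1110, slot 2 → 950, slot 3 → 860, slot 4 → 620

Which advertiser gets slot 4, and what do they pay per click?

Meridian; $4.50 per click

Ranked by bid: $7.92 (Orion) > $7.60 (Verdant) > $7.26 (Quill) > $4.96 (Meridian) > $4.50 (Cinder) > …
Slot 4 goes to the fourth-ranked bidder, Meridian, who pays the next bid down: $4.50/click.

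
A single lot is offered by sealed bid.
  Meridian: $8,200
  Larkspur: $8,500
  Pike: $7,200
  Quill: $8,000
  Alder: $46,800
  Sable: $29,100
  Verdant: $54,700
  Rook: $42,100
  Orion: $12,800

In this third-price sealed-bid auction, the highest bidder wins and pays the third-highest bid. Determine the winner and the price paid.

Verdant pays $42,100

Bids ranked: 54,700 (Verdant) > 46,800 (Alder) > 42,100 (Rook) > 29,100 (Sable) > 12,800 (Orion) > 8,500 (Larkspur) > …
Verdant wins; payment is bid #3 in the ranking = $42,100.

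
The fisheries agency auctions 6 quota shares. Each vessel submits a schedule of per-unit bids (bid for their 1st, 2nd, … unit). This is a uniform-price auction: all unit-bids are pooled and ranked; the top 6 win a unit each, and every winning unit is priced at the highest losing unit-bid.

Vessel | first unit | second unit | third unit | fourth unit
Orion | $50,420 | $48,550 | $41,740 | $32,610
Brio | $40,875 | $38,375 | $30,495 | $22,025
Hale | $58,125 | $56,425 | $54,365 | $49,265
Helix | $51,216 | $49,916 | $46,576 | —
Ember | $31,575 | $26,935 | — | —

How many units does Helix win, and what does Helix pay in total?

Helix: 2 units, pays $98,530

Pooled unit-bids ranked (top 6): 58,125 (Hale-1), 56,425 (Hale-2), 54,365 (Hale-3), 51,216 (Helix-1), 50,420 (Orion-1), 49,916 (Helix-2)
Highest rejected unit-bid = $49,265.
Helix wins 2 unit(s) at $49,265 each.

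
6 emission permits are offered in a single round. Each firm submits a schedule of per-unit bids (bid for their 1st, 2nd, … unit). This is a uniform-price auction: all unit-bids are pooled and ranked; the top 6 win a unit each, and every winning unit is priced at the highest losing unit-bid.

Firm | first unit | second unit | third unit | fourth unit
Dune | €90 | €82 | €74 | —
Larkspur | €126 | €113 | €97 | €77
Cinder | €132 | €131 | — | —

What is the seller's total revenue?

Total revenue: €492

All unit-bids, highest first — top 6: 132 (Cinder-1), 131 (Cinder-2), 126 (Larkspur-1), 113 (Larkspur-2), 97 (Larkspur-3), 90 (Dune-1)
Highest rejected unit-bid = €82.
Allocation: Cinder 2, Dune 1, Larkspur 3. Every unit priced at €82.
Revenue = 6 × 82 = €492.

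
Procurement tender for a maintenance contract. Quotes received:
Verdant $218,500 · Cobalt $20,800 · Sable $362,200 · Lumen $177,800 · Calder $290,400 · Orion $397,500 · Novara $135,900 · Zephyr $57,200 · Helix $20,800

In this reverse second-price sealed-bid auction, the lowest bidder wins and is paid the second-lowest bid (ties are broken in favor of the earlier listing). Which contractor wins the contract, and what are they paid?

Rule: the lowest bidder wins and is paid the second-lowest bid.
Bids ranked: 20,800 (Cobalt) < 20,800 (Helix) < 57,200 (Zephyr) < 135,900 (Novara) < 177,800 (Lumen) < 218,500 (Verdant) < …
Tie at $20,800 → Cobalt wins by tie-break.
Cobalt wins with the lowest bid; price is set by the runner-up at $20,800.

Cobalt is paid $20,800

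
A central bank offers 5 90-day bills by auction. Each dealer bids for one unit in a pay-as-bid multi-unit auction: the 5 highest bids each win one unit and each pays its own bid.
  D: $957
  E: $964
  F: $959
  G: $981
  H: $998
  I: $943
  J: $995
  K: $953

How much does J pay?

Ordering the bids: 998 (H), 995 (J), 981 (G), 964 (E), 959 (F), 957 (D), 953 (K), …
The 5 highest are H, J, G, E, F.
J wins → own bid $995.

J pays $995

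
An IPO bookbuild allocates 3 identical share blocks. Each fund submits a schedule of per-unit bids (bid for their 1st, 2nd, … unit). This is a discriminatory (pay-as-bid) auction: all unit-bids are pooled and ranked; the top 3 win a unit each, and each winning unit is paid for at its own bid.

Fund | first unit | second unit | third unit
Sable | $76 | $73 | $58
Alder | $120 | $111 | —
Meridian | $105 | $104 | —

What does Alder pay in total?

Alder pays $231

Merging the schedules and taking the best 3: 120 (Alder-1), 111 (Alder-2), 105 (Meridian-1)
Next rejected bid: $104 (not a price — pay-as-bid).
Alder's winning unit-bids: 120 + 111 = $231.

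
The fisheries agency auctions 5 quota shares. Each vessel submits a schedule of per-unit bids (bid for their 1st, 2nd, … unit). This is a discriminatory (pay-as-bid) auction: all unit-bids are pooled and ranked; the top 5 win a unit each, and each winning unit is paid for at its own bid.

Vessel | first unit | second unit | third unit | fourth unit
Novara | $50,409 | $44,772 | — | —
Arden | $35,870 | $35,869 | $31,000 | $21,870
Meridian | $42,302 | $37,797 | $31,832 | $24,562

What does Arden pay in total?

Pooled unit-bids ranked (top 5): 50,409 (Novara-1), 44,772 (Novara-2), 42,302 (Meridian-1), 37,797 (Meridian-2), 35,870 (Arden-1)
Next rejected bid: $35,869 (not a price — pay-as-bid).
Arden's winning unit-bids: 35,870 = $35,870.

Arden pays $35,870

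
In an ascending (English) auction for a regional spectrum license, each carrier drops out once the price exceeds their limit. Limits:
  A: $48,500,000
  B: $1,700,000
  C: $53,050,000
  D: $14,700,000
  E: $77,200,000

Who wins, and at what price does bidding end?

E wins at $53,050,000

Rule: the price rises until one bidder remains; the winner pays the price at which the last rival dropped out.
Sorting limits: 77,200,000 (E) > 53,050,000 (C) > 48,500,000 (A) > 14,700,000 (D) > 1,700,000 (B)
Once the price passes $53,050,000, only E is left; the hammer falls at C's limit of $53,050,000.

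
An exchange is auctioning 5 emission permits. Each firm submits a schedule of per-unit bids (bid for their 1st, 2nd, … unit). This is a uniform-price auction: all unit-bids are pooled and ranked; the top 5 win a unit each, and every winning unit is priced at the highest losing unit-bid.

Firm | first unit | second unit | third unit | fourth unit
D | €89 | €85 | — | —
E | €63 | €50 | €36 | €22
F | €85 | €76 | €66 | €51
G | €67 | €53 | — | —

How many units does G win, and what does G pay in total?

Pooled unit-bids ranked (top 5): 89 (D-1), 85 (D-2), 85 (F-1), 76 (F-2), 67 (G-1)
Highest rejected unit-bid = €66.
G wins 1 unit(s) at €66 each.

G: 1 unit, pays €66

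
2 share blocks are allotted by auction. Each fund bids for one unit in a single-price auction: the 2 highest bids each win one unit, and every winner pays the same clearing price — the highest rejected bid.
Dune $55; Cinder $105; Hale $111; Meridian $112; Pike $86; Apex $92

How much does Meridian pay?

Ordering the bids: 112 (Meridian), 111 (Hale), 105 (Cinder), 92 (Apex), …
The 2 highest are Meridian, Hale.
Clearing price = highest rejected bid = $105.
Meridian wins → pays $105.

Meridian pays $105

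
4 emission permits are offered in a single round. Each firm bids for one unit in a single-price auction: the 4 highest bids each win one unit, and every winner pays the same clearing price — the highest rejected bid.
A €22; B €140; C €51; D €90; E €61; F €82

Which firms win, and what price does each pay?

B, D, F, E; each pays €51

Bids ranked high→low: 140 (B), 90 (D), 82 (F), 61 (E), 51 (C), 22 (A)
Top 4: B, D, F, E.
Clearing price = highest rejected bid = €51.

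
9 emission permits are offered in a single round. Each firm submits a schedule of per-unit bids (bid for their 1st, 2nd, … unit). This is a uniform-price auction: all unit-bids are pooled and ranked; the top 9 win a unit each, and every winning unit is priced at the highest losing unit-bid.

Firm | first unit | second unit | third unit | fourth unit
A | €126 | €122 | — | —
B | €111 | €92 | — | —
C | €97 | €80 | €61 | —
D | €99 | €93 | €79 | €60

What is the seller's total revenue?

All unit-bids, highest first — top 9: 126 (A-1), 122 (A-2), 111 (B-1), 99 (D-1), 97 (C-1), 93 (D-2), 92 (B-2), 80 (C-2), 79 (D-3)
The (k+1)-th unit-bid is €61.
Allocation: A 2, B 2, C 2, D 3. Every unit priced at €61.
Revenue = 9 × 61 = €549.

Total revenue: €549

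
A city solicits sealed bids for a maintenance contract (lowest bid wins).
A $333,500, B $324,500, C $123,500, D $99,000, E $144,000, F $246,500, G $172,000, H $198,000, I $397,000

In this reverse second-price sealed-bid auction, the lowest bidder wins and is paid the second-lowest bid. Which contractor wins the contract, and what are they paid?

Sorting bids: 99,000 (D) < 123,500 (C) < 144,000 (E) < 172,000 (G) < 198,000 (H) < 246,500 (F) < …
Second-price: D is paid C's bid of $123,500.

D is paid $123,500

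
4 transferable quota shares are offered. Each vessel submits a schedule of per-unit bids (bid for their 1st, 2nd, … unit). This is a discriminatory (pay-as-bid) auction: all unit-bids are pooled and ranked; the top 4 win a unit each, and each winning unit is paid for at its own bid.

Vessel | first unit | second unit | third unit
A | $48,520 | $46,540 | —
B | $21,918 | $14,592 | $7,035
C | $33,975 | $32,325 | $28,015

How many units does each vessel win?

A 2, C 2

Pooled unit-bids ranked (top 4): 48,520 (A-1), 46,540 (A-2), 33,975 (C-1), 32,325 (C-2)
Next rejected bid: $28,015 (not a price — pay-as-bid).
Allocation: A 2, C 2.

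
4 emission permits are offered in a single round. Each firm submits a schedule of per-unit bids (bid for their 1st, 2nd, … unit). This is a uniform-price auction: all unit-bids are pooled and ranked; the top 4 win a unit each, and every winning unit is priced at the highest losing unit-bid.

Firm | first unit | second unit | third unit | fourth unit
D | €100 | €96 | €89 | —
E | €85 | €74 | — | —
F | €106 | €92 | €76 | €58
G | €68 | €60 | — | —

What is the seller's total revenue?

Pooled unit-bids ranked (top 4): 106 (F-1), 100 (D-1), 96 (D-2), 92 (F-2)
Highest rejected unit-bid = €89.
Allocation: D 2, F 2. Every unit priced at €89.
Revenue = 4 × 89 = €356.

Total revenue: €356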